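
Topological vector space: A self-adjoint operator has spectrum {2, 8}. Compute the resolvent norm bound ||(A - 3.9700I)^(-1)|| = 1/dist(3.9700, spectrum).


dist(3.9700, {2, 8}) = min(|3.9700 - 2|, |3.9700 - 8|)
= min(1.9700, 4.0300) = 1.9700
Resolvent bound = 1/1.9700 = 0.5076

0.5076


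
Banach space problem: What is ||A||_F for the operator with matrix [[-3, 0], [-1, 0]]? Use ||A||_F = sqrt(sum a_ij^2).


||A||_F^2 = sum a_ij^2
= (-3)^2 + 0^2 + (-1)^2 + 0^2
= 9 + 0 + 1 + 0 = 10
||A||_F = sqrt(10) = 3.1623

3.1623


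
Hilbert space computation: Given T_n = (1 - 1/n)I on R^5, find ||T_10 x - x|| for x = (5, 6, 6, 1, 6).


T_10 x - x = (1 - 1/10)x - x = -x/10
||x|| = sqrt(134) = 11.5758
||T_10 x - x|| = ||x||/10 = 11.5758/10 = 1.1576

1.1576


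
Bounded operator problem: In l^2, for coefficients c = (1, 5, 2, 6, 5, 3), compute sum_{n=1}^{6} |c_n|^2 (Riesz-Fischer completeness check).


sum |c_n|^2 = 1^2 + 5^2 + 2^2 + 6^2 + 5^2 + 3^2
= 1 + 25 + 4 + 36 + 25 + 9
= 100

100


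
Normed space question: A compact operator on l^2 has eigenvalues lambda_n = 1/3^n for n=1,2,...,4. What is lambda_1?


The eigenvalue formula gives lambda_1 = 1/3^1
= 1/3
= 0.3333

0.3333


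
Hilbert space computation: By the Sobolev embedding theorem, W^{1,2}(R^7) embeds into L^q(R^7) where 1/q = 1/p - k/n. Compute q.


Using the Sobolev embedding formula: 1/q = 1/p - k/n
1/q = 1/2 - 1/7 = 5/14
q = 1/(5/14) = 14/5 = 2.8000

2.8000


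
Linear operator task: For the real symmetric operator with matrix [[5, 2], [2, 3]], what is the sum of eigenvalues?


For a self-adjoint (symmetric) matrix, the eigenvalues are real.
The sum of eigenvalues equals the trace of the matrix.
trace = 5 + 3 = 8

8


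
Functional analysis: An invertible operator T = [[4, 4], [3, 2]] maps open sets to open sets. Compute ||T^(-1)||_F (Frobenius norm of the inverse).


det(T) = 4*2 - 4*3 = -4
T^(-1) = (1/-4) * [[2, -4], [-3, 4]] = [[-0.5000, 1.0000], [0.7500, -1.0000]]
||T^(-1)||_F^2 = (-0.5000)^2 + 1.0000^2 + 0.7500^2 + (-1.0000)^2 = 2.8125
||T^(-1)||_F = sqrt(2.8125) = 1.6771

1.6771


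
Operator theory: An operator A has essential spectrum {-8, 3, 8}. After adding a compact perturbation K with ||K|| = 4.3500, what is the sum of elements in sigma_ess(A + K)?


By Weyl's theorem, the essential spectrum is invariant under compact perturbations.
sigma_ess(A + K) = sigma_ess(A) = {-8, 3, 8}
Sum = -8 + 3 + 8 = 3

3


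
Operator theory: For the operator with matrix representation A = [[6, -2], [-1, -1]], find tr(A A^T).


trace(A * A^T) = sum of squares of all entries
= 6^2 + (-2)^2 + (-1)^2 + (-1)^2
= 36 + 4 + 1 + 1
= 42

42


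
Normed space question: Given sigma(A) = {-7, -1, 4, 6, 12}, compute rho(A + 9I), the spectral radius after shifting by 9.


Spectrum of A + 9I = {2, 8, 13, 15, 21}
Spectral radius = max |lambda| over the shifted spectrum
= max(2, 8, 13, 15, 21) = 21

21


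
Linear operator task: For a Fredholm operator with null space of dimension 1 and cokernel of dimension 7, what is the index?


The Fredholm index is defined as ind(T) = dim(ker T) - dim(coker T)
= 1 - 7
= -6

-6


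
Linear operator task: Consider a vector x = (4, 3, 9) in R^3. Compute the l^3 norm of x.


The l^3 norm = (sum |x_i|^3)^(1/3)
Sum of 3th powers = 64 + 27 + 729 = 820
||x||_3 = (820)^(1/3) = 9.3599

9.3599


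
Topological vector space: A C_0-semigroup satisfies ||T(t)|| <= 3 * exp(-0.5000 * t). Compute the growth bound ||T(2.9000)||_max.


||T(2.9000)|| <= 3 * exp(-0.5000 * 2.9000)
= 3 * exp(-1.4500)
= 3 * 0.2346
= 0.7037

0.7037


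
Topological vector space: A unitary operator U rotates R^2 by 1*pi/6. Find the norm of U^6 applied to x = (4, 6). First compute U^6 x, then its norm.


U is a rotation by theta = 1*pi/6
U^6 = rotation by 6*theta = 6*pi/6
cos(6*pi/6) = -1.0000, sin(6*pi/6) = 0.0000
U^6 x = (-1.0000 * 4 - 0.0000 * 6, 0.0000 * 4 + -1.0000 * 6)
= (-4.0000, -6.0000)
||U^6 x|| = sqrt((-4.0000)^2 + (-6.0000)^2) = sqrt(52.0000) = 7.2111

7.2111


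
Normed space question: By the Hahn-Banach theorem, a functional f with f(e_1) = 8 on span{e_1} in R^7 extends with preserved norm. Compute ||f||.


The norm of f is given by ||f|| = sup_{||x||=1} |f(x)|.
On span{e_1}, ||e_1|| = 1, so ||f|| = |f(e_1)| / ||e_1||
= |8| / 1 = 8.0000

8.0000


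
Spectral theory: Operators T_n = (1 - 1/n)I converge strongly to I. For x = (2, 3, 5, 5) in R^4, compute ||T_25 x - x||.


T_25 x - x = (1 - 1/25)x - x = -x/25
||x|| = sqrt(63) = 7.9373
||T_25 x - x|| = ||x||/25 = 7.9373/25 = 0.3175

0.3175


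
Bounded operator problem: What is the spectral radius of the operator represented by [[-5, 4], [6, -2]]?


For a 2x2 matrix, eigenvalues satisfy lambda^2 - (trace)*lambda + det = 0
trace = -5 + -2 = -7
det = -5*-2 - 4*6 = -14
discriminant = (-7)^2 - 4*(-14) = 105
spectral radius = max |eigenvalue| = 8.6235

8.6235


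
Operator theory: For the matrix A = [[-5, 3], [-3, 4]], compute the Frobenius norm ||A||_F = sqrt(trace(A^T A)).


||A||_F^2 = sum a_ij^2
= (-5)^2 + 3^2 + (-3)^2 + 4^2
= 25 + 9 + 9 + 16 = 59
||A||_F = sqrt(59) = 7.6811

7.6811


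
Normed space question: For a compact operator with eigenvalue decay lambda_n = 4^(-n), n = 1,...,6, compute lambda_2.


The eigenvalue formula gives lambda_2 = 1/4^2
= 1/16
= 0.0625

0.0625


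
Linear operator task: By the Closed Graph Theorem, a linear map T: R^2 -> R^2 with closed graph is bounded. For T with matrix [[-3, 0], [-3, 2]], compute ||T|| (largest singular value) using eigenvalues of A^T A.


A^T A = [[18, -6], [-6, 4]]
trace(A^T A) = 22, det(A^T A) = 36
discriminant = 22^2 - 4*36 = 340
Largest eigenvalue of A^T A = (trace + sqrt(disc))/2 = 20.2195
||T|| = sqrt(20.2195) = 4.4966

4.4966


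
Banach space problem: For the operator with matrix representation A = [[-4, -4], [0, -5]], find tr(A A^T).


trace(A * A^T) = sum of squares of all entries
= (-4)^2 + (-4)^2 + 0^2 + (-5)^2
= 16 + 16 + 0 + 25
= 57

57


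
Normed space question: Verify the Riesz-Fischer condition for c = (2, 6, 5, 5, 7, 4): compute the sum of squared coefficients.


sum |c_n|^2 = 2^2 + 6^2 + 5^2 + 5^2 + 7^2 + 4^2
= 4 + 36 + 25 + 25 + 49 + 16
= 155

155


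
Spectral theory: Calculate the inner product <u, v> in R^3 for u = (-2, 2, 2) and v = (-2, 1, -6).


Computing the standard inner product <u, v> = sum u_i * v_i
= -2*-2 + 2*1 + 2*-6
= 4 + 2 + -12
= -6

-6


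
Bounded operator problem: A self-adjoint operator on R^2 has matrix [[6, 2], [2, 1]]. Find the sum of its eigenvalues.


For a self-adjoint (symmetric) matrix, the eigenvalues are real.
The sum of eigenvalues equals the trace of the matrix.
trace = 6 + 1 = 7

7


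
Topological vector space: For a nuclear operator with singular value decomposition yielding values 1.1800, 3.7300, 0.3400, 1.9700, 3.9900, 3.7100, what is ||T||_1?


The nuclear norm is the sum of all singular values.
||T||_1 = 1.1800 + 3.7300 + 0.3400 + 1.9700 + 3.9900 + 3.7100
= 14.9200

14.9200


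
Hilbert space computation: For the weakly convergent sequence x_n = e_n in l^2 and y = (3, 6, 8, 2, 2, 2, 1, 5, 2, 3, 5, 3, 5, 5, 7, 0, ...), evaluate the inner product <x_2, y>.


x_2 = e_2 is the standard basis vector with 1 in position 2.
<x_2, y> = y_2 = 6
As n -> infinity, <x_n, y> -> 0, confirming weak convergence of (x_n) to 0.

6


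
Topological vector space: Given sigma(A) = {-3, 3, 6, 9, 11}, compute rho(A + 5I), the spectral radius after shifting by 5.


Spectrum of A + 5I = {2, 8, 11, 14, 16}
Spectral radius = max |lambda| over the shifted spectrum
= max(2, 8, 11, 14, 16) = 16

16


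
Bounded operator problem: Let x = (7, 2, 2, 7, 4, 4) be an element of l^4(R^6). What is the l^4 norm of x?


The l^4 norm = (sum |x_i|^4)^(1/4)
Sum of 4th powers = 2401 + 16 + 16 + 2401 + 256 + 256 = 5346
||x||_4 = (5346)^(1/4) = 8.5508

8.5508


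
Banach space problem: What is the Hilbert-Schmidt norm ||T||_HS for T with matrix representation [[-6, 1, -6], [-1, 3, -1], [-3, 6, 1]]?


The Hilbert-Schmidt norm is sqrt(sum of squares of all entries).
Sum of squares = (-6)^2 + 1^2 + (-6)^2 + (-1)^2 + 3^2 + (-1)^2 + (-3)^2 + 6^2 + 1^2
= 36 + 1 + 36 + 1 + 9 + 1 + 9 + 36 + 1 = 130
||T||_HS = sqrt(130) = 11.4018

11.4018


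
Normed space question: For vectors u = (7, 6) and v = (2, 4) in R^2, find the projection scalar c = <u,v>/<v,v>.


Computing <u,v> = 7*2 + 6*4 = 38
Computing <v,v> = 2^2 + 4^2 = 20
Projection coefficient = 38/20 = 1.9000

1.9000


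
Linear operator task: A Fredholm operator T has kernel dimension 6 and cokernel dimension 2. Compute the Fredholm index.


The Fredholm index is defined as ind(T) = dim(ker T) - dim(coker T)
= 6 - 2
= 4

4


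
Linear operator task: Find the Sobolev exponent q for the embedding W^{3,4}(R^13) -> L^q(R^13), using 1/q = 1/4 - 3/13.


Using the Sobolev embedding formula: 1/q = 1/p - k/n
1/q = 1/4 - 3/13 = 1/52
q = 1/(1/52) = 52

52.0000


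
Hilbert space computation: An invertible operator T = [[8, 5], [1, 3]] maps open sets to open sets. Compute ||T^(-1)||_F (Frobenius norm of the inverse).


det(T) = 8*3 - 5*1 = 19
T^(-1) = (1/19) * [[3, -5], [-1, 8]] = [[0.1579, -0.2632], [-0.0526, 0.4211]]
||T^(-1)||_F^2 = 0.1579^2 + (-0.2632)^2 + (-0.0526)^2 + 0.4211^2 = 0.2742
||T^(-1)||_F = sqrt(0.2742) = 0.5237

0.5237


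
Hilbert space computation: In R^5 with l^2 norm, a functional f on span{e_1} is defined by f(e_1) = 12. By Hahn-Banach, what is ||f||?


The norm of f is given by ||f|| = sup_{||x||=1} |f(x)|.
On span{e_1}, ||e_1|| = 1, so ||f|| = |f(e_1)| / ||e_1||
= |12| / 1 = 12.0000

12.0000


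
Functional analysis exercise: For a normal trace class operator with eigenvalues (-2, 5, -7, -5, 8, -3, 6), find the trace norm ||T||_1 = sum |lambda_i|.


For a normal operator, singular values equal |eigenvalues|.
Trace norm = sum |lambda_i| = 2 + 5 + 7 + 5 + 8 + 3 + 6
= 36

36


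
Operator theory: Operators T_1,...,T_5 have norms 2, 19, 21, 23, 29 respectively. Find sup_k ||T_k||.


By the Uniform Boundedness Principle, the supremum of norms is finite.
sup_k ||T_k|| = max(2, 19, 21, 23, 29) = 29

29


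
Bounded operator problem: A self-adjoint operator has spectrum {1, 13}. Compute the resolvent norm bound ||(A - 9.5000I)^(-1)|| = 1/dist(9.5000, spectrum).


dist(9.5000, {1, 13}) = min(|9.5000 - 1|, |9.5000 - 13|)
= min(8.5000, 3.5000) = 3.5000
Resolvent bound = 1/3.5000 = 0.2857

0.2857


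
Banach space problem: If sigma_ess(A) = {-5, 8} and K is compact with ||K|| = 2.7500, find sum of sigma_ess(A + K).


By Weyl's theorem, the essential spectrum is invariant under compact perturbations.
sigma_ess(A + K) = sigma_ess(A) = {-5, 8}
Sum = -5 + 8 = 3

3


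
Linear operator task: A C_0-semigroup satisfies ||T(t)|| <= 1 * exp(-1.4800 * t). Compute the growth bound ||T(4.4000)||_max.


||T(4.4000)|| <= 1 * exp(-1.4800 * 4.4000)
= 1 * exp(-6.5120)
= 1 * 0.0015
= 0.0015

0.0015


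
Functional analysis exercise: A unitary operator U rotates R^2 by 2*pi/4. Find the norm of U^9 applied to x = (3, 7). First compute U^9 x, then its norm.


U is a rotation by theta = 2*pi/4
U^9 = rotation by 9*theta = 18*pi/4 = 2*pi/4 (mod 2*pi)
cos(2*pi/4) = 0.0000, sin(2*pi/4) = 1.0000
U^9 x = (0.0000 * 3 - 1.0000 * 7, 1.0000 * 3 + 0.0000 * 7)
= (-7.0000, 3.0000)
||U^9 x|| = sqrt((-7.0000)^2 + 3.0000^2) = sqrt(58.0000) = 7.6158

7.6158


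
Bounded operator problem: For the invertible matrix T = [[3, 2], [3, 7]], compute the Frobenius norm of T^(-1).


det(T) = 3*7 - 2*3 = 15
T^(-1) = (1/15) * [[7, -2], [-3, 3]] = [[0.4667, -0.1333], [-0.2000, 0.2000]]
||T^(-1)||_F^2 = 0.4667^2 + (-0.1333)^2 + (-0.2000)^2 + 0.2000^2 = 0.3156
||T^(-1)||_F = sqrt(0.3156) = 0.5617

0.5617


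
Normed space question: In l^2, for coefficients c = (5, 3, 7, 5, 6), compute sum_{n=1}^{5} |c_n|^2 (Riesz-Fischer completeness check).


sum |c_n|^2 = 5^2 + 3^2 + 7^2 + 5^2 + 6^2
= 25 + 9 + 49 + 25 + 36
= 144

144


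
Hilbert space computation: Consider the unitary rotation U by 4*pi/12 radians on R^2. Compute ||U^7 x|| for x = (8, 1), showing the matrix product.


U is a rotation by theta = 4*pi/12
U^7 = rotation by 7*theta = 28*pi/12 = 4*pi/12 (mod 2*pi)
cos(4*pi/12) = 0.5000, sin(4*pi/12) = 0.8660
U^7 x = (0.5000 * 8 - 0.8660 * 1, 0.8660 * 8 + 0.5000 * 1)
= (3.1340, 7.4282)
||U^7 x|| = sqrt(3.1340^2 + 7.4282^2) = sqrt(65.0000) = 8.0623

8.0623


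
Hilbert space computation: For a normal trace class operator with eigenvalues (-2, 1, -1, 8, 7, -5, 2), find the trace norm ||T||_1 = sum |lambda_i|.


For a normal operator, singular values equal |eigenvalues|.
Trace norm = sum |lambda_i| = 2 + 1 + 1 + 8 + 7 + 5 + 2
= 26

26


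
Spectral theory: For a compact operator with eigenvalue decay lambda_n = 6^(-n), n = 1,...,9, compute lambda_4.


The eigenvalue formula gives lambda_4 = 1/6^4
= 1/1296
= 7.7160e-04

7.7160e-04


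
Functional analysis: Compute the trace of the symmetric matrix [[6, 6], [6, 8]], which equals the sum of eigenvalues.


For a self-adjoint (symmetric) matrix, the eigenvalues are real.
The sum of eigenvalues equals the trace of the matrix.
trace = 6 + 8 = 14

14


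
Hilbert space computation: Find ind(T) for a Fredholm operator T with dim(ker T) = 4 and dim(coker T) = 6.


The Fredholm index is defined as ind(T) = dim(ker T) - dim(coker T)
= 4 - 6
= -2

-2


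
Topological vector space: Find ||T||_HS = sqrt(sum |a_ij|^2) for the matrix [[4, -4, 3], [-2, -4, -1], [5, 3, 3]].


The Hilbert-Schmidt norm is sqrt(sum of squares of all entries).
Sum of squares = 4^2 + (-4)^2 + 3^2 + (-2)^2 + (-4)^2 + (-1)^2 + 5^2 + 3^2 + 3^2
= 16 + 16 + 9 + 4 + 16 + 1 + 25 + 9 + 9 = 105
||T||_HS = sqrt(105) = 10.2470

10.2470


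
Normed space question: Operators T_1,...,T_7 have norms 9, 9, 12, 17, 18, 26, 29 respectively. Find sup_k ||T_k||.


By the Uniform Boundedness Principle, the supremum of norms is finite.
sup_k ||T_k|| = max(9, 9, 12, 17, 18, 26, 29) = 29

29


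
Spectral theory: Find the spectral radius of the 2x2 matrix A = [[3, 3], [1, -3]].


For a 2x2 matrix, eigenvalues satisfy lambda^2 - (trace)*lambda + det = 0
trace = 3 + -3 = 0
det = 3*-3 - 3*1 = -12
discriminant = 0^2 - 4*(-12) = 48
spectral radius = max |eigenvalue| = 3.4641

3.4641


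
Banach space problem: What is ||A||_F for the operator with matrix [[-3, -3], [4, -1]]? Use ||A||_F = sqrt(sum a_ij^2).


||A||_F^2 = sum a_ij^2
= (-3)^2 + (-3)^2 + 4^2 + (-1)^2
= 9 + 9 + 16 + 1 = 35
||A||_F = sqrt(35) = 5.9161

5.9161


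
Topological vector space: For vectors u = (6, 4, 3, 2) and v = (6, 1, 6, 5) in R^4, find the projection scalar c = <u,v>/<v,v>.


Computing <u,v> = 6*6 + 4*1 + 3*6 + 2*5 = 68
Computing <v,v> = 6^2 + 1^2 + 6^2 + 5^2 = 98
Projection coefficient = 68/98 = 0.6939

0.6939


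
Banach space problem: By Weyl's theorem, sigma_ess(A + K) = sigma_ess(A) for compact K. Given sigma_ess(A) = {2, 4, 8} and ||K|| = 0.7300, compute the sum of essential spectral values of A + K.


By Weyl's theorem, the essential spectrum is invariant under compact perturbations.
sigma_ess(A + K) = sigma_ess(A) = {2, 4, 8}
Sum = 2 + 4 + 8 = 14

14


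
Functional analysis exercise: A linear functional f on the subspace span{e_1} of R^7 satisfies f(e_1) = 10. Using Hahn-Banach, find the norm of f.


The norm of f is given by ||f|| = sup_{||x||=1} |f(x)|.
On span{e_1}, ||e_1|| = 1, so ||f|| = |f(e_1)| / ||e_1||
= |10| / 1 = 10.0000

10.0000


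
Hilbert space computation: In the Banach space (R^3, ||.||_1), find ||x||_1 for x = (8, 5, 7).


The l^1 norm equals the sum of absolute values of all components.
||x||_1 = 8 + 5 + 7
= 20

20.0000


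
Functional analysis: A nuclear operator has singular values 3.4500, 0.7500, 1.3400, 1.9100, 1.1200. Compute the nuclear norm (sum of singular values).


The nuclear norm is the sum of all singular values.
||T||_1 = 3.4500 + 0.7500 + 1.3400 + 1.9100 + 1.1200
= 8.5700

8.5700


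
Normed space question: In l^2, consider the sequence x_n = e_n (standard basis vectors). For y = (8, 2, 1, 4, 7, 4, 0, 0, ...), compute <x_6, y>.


x_6 = e_6 is the standard basis vector with 1 in position 6.
<x_6, y> = y_6 = 4
As n -> infinity, <x_n, y> -> 0, confirming weak convergence of (x_n) to 0.

4


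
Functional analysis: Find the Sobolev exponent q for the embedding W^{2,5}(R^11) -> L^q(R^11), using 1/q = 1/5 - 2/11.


Using the Sobolev embedding formula: 1/q = 1/p - k/n
1/q = 1/5 - 2/11 = 1/55
q = 1/(1/55) = 55

55.0000


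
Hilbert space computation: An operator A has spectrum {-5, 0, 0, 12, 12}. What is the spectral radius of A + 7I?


Spectrum of A + 7I = {2, 7, 7, 19, 19}
Spectral radius = max |lambda| over the shifted spectrum
= max(2, 7, 7, 19, 19) = 19

19


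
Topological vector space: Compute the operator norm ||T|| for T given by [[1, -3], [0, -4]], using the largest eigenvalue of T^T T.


A^T A = [[1, -3], [-3, 25]]
trace(A^T A) = 26, det(A^T A) = 16
discriminant = 26^2 - 4*16 = 612
Largest eigenvalue of A^T A = (trace + sqrt(disc))/2 = 25.3693
||T|| = sqrt(25.3693) = 5.0368

5.0368


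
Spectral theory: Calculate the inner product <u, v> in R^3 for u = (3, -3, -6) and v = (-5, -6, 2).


Computing the standard inner product <u, v> = sum u_i * v_i
= 3*-5 + -3*-6 + -6*2
= -15 + 18 + -12
= -9

-9


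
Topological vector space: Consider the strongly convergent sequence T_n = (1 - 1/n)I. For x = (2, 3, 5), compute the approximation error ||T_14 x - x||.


T_14 x - x = (1 - 1/14)x - x = -x/14
||x|| = sqrt(38) = 6.1644
||T_14 x - x|| = ||x||/14 = 6.1644/14 = 0.4403

0.4403


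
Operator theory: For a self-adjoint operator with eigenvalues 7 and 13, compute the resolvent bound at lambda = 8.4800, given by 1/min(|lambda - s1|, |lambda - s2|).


dist(8.4800, {7, 13}) = min(|8.4800 - 7|, |8.4800 - 13|)
= min(1.4800, 4.5200) = 1.4800
Resolvent bound = 1/1.4800 = 0.6757

0.6757


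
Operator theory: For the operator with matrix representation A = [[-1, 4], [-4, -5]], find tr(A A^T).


trace(A * A^T) = sum of squares of all entries
= (-1)^2 + 4^2 + (-4)^2 + (-5)^2
= 1 + 16 + 16 + 25
= 58

58


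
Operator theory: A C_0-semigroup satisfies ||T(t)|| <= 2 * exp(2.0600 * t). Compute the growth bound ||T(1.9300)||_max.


||T(1.9300)|| <= 2 * exp(2.0600 * 1.9300)
= 2 * exp(3.9758)
= 2 * 53.2927
= 106.5855

106.5855


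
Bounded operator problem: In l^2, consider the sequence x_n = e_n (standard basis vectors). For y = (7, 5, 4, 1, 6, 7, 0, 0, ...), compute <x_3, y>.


x_3 = e_3 is the standard basis vector with 1 in position 3.
<x_3, y> = y_3 = 4
As n -> infinity, <x_n, y> -> 0, confirming weak convergence of (x_n) to 0.

4


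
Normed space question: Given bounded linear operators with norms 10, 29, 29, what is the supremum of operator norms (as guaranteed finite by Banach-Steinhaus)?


By the Uniform Boundedness Principle, the supremum of norms is finite.
sup_k ||T_k|| = max(10, 29, 29) = 29

29


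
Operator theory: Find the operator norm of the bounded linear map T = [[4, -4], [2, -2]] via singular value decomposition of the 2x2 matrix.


A^T A = [[20, -20], [-20, 20]]
trace(A^T A) = 40, det(A^T A) = 0
discriminant = 40^2 - 4*0 = 1600
Largest eigenvalue of A^T A = (trace + sqrt(disc))/2 = 40.0000
||T|| = sqrt(40.0000) = 6.3246

6.3246


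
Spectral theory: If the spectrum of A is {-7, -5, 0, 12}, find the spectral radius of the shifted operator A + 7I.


Spectrum of A + 7I = {0, 2, 7, 19}
Spectral radius = max |lambda| over the shifted spectrum
= max(0, 2, 7, 19) = 19

19


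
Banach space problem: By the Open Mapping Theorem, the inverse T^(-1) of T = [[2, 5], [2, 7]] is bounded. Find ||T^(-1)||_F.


det(T) = 2*7 - 5*2 = 4
T^(-1) = (1/4) * [[7, -5], [-2, 2]] = [[1.7500, -1.2500], [-0.5000, 0.5000]]
||T^(-1)||_F^2 = 1.7500^2 + (-1.2500)^2 + (-0.5000)^2 + 0.5000^2 = 5.1250
||T^(-1)||_F = sqrt(5.1250) = 2.2638

2.2638


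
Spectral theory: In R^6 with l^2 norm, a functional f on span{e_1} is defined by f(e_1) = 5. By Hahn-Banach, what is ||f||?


The norm of f is given by ||f|| = sup_{||x||=1} |f(x)|.
On span{e_1}, ||e_1|| = 1, so ||f|| = |f(e_1)| / ||e_1||
= |5| / 1 = 5.0000

5.0000


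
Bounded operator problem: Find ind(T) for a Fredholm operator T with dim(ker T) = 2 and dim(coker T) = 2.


The Fredholm index is defined as ind(T) = dim(ker T) - dim(coker T)
= 2 - 2
= 0

0


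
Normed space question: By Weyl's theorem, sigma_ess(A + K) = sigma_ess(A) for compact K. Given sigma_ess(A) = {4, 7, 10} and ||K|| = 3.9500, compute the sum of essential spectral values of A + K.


By Weyl's theorem, the essential spectrum is invariant under compact perturbations.
sigma_ess(A + K) = sigma_ess(A) = {4, 7, 10}
Sum = 4 + 7 + 10 = 21

21


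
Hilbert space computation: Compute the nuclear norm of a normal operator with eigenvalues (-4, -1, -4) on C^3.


For a normal operator, singular values equal |eigenvalues|.
Trace norm = sum |lambda_i| = 4 + 1 + 4
= 9

9


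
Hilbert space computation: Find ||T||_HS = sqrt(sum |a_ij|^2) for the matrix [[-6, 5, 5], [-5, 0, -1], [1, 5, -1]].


The Hilbert-Schmidt norm is sqrt(sum of squares of all entries).
Sum of squares = (-6)^2 + 5^2 + 5^2 + (-5)^2 + 0^2 + (-1)^2 + 1^2 + 5^2 + (-1)^2
= 36 + 25 + 25 + 25 + 0 + 1 + 1 + 25 + 1 = 139
||T||_HS = sqrt(139) = 11.7898

11.7898


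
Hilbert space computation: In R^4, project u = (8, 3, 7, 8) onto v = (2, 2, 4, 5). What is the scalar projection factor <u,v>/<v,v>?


Computing <u,v> = 8*2 + 3*2 + 7*4 + 8*5 = 90
Computing <v,v> = 2^2 + 2^2 + 4^2 + 5^2 = 49
Projection coefficient = 90/49 = 1.8367

1.8367


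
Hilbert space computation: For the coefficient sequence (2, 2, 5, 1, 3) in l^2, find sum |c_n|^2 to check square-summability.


sum |c_n|^2 = 2^2 + 2^2 + 5^2 + 1^2 + 3^2
= 4 + 4 + 25 + 1 + 9
= 43

43


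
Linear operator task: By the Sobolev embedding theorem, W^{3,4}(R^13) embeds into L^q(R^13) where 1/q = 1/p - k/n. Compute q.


Using the Sobolev embedding formula: 1/q = 1/p - k/n
1/q = 1/4 - 3/13 = 1/52
q = 1/(1/52) = 52

52.0000


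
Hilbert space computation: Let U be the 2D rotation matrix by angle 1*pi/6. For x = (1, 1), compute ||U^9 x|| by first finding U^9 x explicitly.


U is a rotation by theta = 1*pi/6
U^9 = rotation by 9*theta = 9*pi/6
cos(9*pi/6) = 0.0000, sin(9*pi/6) = -1.0000
U^9 x = (0.0000 * 1 - -1.0000 * 1, -1.0000 * 1 + 0.0000 * 1)
= (1.0000, -1.0000)
||U^9 x|| = sqrt(1.0000^2 + (-1.0000)^2) = sqrt(2.0000) = 1.4142

1.4142


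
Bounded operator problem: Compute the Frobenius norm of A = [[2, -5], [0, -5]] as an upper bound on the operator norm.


||A||_F^2 = sum a_ij^2
= 2^2 + (-5)^2 + 0^2 + (-5)^2
= 4 + 25 + 0 + 25 = 54
||A||_F = sqrt(54) = 7.3485

7.3485


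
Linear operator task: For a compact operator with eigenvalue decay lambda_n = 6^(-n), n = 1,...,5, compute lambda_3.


The eigenvalue formula gives lambda_3 = 1/6^3
= 1/216
= 0.0046

0.0046


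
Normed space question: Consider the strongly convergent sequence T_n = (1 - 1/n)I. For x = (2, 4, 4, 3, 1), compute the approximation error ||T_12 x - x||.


T_12 x - x = (1 - 1/12)x - x = -x/12
||x|| = sqrt(46) = 6.7823
||T_12 x - x|| = ||x||/12 = 6.7823/12 = 0.5652

0.5652


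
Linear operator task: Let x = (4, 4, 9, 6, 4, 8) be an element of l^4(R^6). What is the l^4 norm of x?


The l^4 norm = (sum |x_i|^4)^(1/4)
Sum of 4th powers = 256 + 256 + 6561 + 1296 + 256 + 4096 = 12721
||x||_4 = (12721)^(1/4) = 10.6201

10.6201


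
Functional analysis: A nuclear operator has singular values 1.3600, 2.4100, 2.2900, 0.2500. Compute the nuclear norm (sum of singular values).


The nuclear norm is the sum of all singular values.
||T||_1 = 1.3600 + 2.4100 + 2.2900 + 0.2500
= 6.3100

6.3100


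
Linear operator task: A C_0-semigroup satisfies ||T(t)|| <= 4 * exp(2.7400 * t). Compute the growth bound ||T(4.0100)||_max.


||T(4.0100)|| <= 4 * exp(2.7400 * 4.0100)
= 4 * exp(10.9874)
= 4 * 59124.4604
= 236497.8418

236497.8418


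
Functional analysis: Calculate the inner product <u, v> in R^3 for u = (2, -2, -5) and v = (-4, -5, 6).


Computing the standard inner product <u, v> = sum u_i * v_i
= 2*-4 + -2*-5 + -5*6
= -8 + 10 + -30
= -28

-28


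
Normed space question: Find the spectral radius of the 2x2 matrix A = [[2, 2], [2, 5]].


For a 2x2 matrix, eigenvalues satisfy lambda^2 - (trace)*lambda + det = 0
trace = 2 + 5 = 7
det = 2*5 - 2*2 = 6
discriminant = 7^2 - 4*(6) = 25
spectral radius = max |eigenvalue| = 6.0000

6.0000


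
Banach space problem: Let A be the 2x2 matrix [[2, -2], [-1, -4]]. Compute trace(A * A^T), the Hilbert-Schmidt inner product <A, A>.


trace(A * A^T) = sum of squares of all entries
= 2^2 + (-2)^2 + (-1)^2 + (-4)^2
= 4 + 4 + 1 + 16
= 25

25


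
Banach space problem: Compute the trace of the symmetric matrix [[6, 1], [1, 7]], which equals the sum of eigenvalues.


For a self-adjoint (symmetric) matrix, the eigenvalues are real.
The sum of eigenvalues equals the trace of the matrix.
trace = 6 + 7 = 13

13


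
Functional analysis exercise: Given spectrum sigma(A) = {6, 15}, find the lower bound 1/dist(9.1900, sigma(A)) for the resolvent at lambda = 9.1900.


dist(9.1900, {6, 15}) = min(|9.1900 - 6|, |9.1900 - 15|)
= min(3.1900, 5.8100) = 3.1900
Resolvent bound = 1/3.1900 = 0.3135

0.3135


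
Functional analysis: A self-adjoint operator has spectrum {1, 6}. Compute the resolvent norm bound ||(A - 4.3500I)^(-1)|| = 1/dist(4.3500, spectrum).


dist(4.3500, {1, 6}) = min(|4.3500 - 1|, |4.3500 - 6|)
= min(3.3500, 1.6500) = 1.6500
Resolvent bound = 1/1.6500 = 0.6061

0.6061


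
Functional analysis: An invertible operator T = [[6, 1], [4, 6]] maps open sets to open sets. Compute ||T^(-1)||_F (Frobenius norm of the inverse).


det(T) = 6*6 - 1*4 = 32
T^(-1) = (1/32) * [[6, -1], [-4, 6]] = [[0.1875, -0.0312], [-0.1250, 0.1875]]
||T^(-1)||_F^2 = 0.1875^2 + (-0.0312)^2 + (-0.1250)^2 + 0.1875^2 = 0.0869
||T^(-1)||_F = sqrt(0.0869) = 0.2948

0.2948


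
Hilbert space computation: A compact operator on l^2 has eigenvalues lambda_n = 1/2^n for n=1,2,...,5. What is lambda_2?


The eigenvalue formula gives lambda_2 = 1/2^2
= 1/4
= 0.2500

0.2500


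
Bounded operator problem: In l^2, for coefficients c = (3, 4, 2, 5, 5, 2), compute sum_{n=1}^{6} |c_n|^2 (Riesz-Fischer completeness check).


sum |c_n|^2 = 3^2 + 4^2 + 2^2 + 5^2 + 5^2 + 2^2
= 9 + 16 + 4 + 25 + 25 + 4
= 83

83


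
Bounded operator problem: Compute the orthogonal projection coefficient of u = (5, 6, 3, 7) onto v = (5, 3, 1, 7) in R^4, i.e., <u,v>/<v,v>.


Computing <u,v> = 5*5 + 6*3 + 3*1 + 7*7 = 95
Computing <v,v> = 5^2 + 3^2 + 1^2 + 7^2 = 84
Projection coefficient = 95/84 = 1.1310

1.1310


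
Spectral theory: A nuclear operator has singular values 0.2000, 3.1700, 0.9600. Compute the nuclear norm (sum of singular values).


The nuclear norm is the sum of all singular values.
||T||_1 = 0.2000 + 3.1700 + 0.9600
= 4.3300

4.3300


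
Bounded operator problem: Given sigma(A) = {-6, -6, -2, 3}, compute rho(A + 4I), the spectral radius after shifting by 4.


Spectrum of A + 4I = {-2, -2, 2, 7}
Spectral radius = max |lambda| over the shifted spectrum
= max(2, 2, 2, 7) = 7

7


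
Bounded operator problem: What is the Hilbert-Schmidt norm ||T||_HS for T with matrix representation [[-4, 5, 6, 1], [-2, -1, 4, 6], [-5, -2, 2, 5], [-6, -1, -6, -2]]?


The Hilbert-Schmidt norm is sqrt(sum of squares of all entries).
Sum of squares = (-4)^2 + 5^2 + 6^2 + 1^2 + (-2)^2 + (-1)^2 + 4^2 + 6^2 + (-5)^2 + (-2)^2 + 2^2 + 5^2 + (-6)^2 + (-1)^2 + (-6)^2 + (-2)^2
= 16 + 25 + 36 + 1 + 4 + 1 + 16 + 36 + 25 + 4 + 4 + 25 + 36 + 1 + 36 + 4 = 270
||T||_HS = sqrt(270) = 16.4317

16.4317


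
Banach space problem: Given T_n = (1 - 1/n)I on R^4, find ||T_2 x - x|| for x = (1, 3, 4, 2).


T_2 x - x = (1 - 1/2)x - x = -x/2
||x|| = sqrt(30) = 5.4772
||T_2 x - x|| = ||x||/2 = 5.4772/2 = 2.7386

2.7386


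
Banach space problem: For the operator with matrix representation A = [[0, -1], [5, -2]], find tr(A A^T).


trace(A * A^T) = sum of squares of all entries
= 0^2 + (-1)^2 + 5^2 + (-2)^2
= 0 + 1 + 25 + 4
= 30

30


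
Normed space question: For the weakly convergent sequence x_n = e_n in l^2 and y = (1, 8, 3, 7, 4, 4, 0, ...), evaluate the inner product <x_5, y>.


x_5 = e_5 is the standard basis vector with 1 in position 5.
<x_5, y> = y_5 = 4
As n -> infinity, <x_n, y> -> 0, confirming weak convergence of (x_n) to 0.

4


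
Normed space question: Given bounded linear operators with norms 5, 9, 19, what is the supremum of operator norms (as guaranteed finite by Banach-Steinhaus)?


By the Uniform Boundedness Principle, the supremum of norms is finite.
sup_k ||T_k|| = max(5, 9, 19) = 19

19


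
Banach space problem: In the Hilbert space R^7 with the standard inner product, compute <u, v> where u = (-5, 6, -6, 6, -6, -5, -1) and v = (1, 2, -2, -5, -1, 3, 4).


Computing the standard inner product <u, v> = sum u_i * v_i
= -5*1 + 6*2 + -6*-2 + 6*-5 + -6*-1 + -5*3 + -1*4
= -5 + 12 + 12 + -30 + 6 + -15 + -4
= -24

-24


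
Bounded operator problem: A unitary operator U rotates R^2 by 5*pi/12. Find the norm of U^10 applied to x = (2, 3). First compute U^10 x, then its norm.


U is a rotation by theta = 5*pi/12
U^10 = rotation by 10*theta = 50*pi/12 = 2*pi/12 (mod 2*pi)
cos(2*pi/12) = 0.8660, sin(2*pi/12) = 0.5000
U^10 x = (0.8660 * 2 - 0.5000 * 3, 0.5000 * 2 + 0.8660 * 3)
= (0.2321, 3.5981)
||U^10 x|| = sqrt(0.2321^2 + 3.5981^2) = sqrt(13.0000) = 3.6056

3.6056


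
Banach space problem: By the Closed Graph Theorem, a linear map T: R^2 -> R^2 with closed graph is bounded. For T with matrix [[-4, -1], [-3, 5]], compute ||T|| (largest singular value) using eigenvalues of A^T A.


A^T A = [[25, -11], [-11, 26]]
trace(A^T A) = 51, det(A^T A) = 529
discriminant = 51^2 - 4*529 = 485
Largest eigenvalue of A^T A = (trace + sqrt(disc))/2 = 36.5114
||T|| = sqrt(36.5114) = 6.0425

6.0425


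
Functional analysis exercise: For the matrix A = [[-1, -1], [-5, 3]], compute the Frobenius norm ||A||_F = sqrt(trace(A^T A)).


||A||_F^2 = sum a_ij^2
= (-1)^2 + (-1)^2 + (-5)^2 + 3^2
= 1 + 1 + 25 + 9 = 36
||A||_F = sqrt(36) = 6.0000

6.0000


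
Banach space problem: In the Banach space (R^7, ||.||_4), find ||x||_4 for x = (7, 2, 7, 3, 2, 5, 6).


The l^4 norm = (sum |x_i|^4)^(1/4)
Sum of 4th powers = 2401 + 16 + 2401 + 81 + 16 + 625 + 1296 = 6836
||x||_4 = (6836)^(1/4) = 9.0929

9.0929


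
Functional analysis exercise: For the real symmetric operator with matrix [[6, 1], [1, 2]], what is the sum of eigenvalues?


For a self-adjoint (symmetric) matrix, the eigenvalues are real.
The sum of eigenvalues equals the trace of the matrix.
trace = 6 + 2 = 8

8


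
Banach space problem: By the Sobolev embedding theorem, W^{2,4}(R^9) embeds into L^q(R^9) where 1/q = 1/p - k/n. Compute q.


Using the Sobolev embedding formula: 1/q = 1/p - k/n
1/q = 1/4 - 2/9 = 1/36
q = 1/(1/36) = 36

36.0000


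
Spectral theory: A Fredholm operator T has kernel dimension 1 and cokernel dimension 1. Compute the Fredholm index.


The Fredholm index is defined as ind(T) = dim(ker T) - dim(coker T)
= 1 - 1
= 0

0


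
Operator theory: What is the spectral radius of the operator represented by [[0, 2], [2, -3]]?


For a 2x2 matrix, eigenvalues satisfy lambda^2 - (trace)*lambda + det = 0
trace = 0 + -3 = -3
det = 0*-3 - 2*2 = -4
discriminant = (-3)^2 - 4*(-4) = 25
spectral radius = max |eigenvalue| = 4.0000

4.0000


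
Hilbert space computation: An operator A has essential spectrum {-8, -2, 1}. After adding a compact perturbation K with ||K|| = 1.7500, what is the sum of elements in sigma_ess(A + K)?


By Weyl's theorem, the essential spectrum is invariant under compact perturbations.
sigma_ess(A + K) = sigma_ess(A) = {-8, -2, 1}
Sum = -8 + -2 + 1 = -9

-9


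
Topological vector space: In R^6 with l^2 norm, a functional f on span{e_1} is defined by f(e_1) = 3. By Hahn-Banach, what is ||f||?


The norm of f is given by ||f|| = sup_{||x||=1} |f(x)|.
On span{e_1}, ||e_1|| = 1, so ||f|| = |f(e_1)| / ||e_1||
= |3| / 1 = 3.0000

3.0000


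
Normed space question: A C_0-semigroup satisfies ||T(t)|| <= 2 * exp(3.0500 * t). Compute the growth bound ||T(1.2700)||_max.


||T(1.2700)|| <= 2 * exp(3.0500 * 1.2700)
= 2 * exp(3.8735)
= 2 * 48.1105
= 96.2210

96.2210


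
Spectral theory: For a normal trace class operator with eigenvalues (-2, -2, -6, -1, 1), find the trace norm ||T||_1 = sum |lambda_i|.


For a normal operator, singular values equal |eigenvalues|.
Trace norm = sum |lambda_i| = 2 + 2 + 6 + 1 + 1
= 12

12


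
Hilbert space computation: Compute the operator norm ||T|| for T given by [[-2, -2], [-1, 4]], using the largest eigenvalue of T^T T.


A^T A = [[5, 0], [0, 20]]
trace(A^T A) = 25, det(A^T A) = 100
discriminant = 25^2 - 4*100 = 225
Largest eigenvalue of A^T A = (trace + sqrt(disc))/2 = 20.0000
||T|| = sqrt(20.0000) = 4.4721

4.4721


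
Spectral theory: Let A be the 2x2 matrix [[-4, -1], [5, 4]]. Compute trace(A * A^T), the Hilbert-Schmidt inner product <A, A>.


trace(A * A^T) = sum of squares of all entries
= (-4)^2 + (-1)^2 + 5^2 + 4^2
= 16 + 1 + 25 + 16
= 58

58


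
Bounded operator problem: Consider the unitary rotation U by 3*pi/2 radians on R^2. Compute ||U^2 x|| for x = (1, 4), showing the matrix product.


U is a rotation by theta = 3*pi/2
U^2 = rotation by 2*theta = 6*pi/2 = 2*pi/2 (mod 2*pi)
cos(2*pi/2) = -1.0000, sin(2*pi/2) = 0.0000
U^2 x = (-1.0000 * 1 - 0.0000 * 4, 0.0000 * 1 + -1.0000 * 4)
= (-1.0000, -4.0000)
||U^2 x|| = sqrt((-1.0000)^2 + (-4.0000)^2) = sqrt(17.0000) = 4.1231

4.1231


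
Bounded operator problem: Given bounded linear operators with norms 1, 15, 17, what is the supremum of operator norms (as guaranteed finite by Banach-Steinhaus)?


By the Uniform Boundedness Principle, the supremum of norms is finite.
sup_k ||T_k|| = max(1, 15, 17) = 17

17


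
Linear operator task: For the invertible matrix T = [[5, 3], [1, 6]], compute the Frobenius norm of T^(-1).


det(T) = 5*6 - 3*1 = 27
T^(-1) = (1/27) * [[6, -3], [-1, 5]] = [[0.2222, -0.1111], [-0.0370, 0.1852]]
||T^(-1)||_F^2 = 0.2222^2 + (-0.1111)^2 + (-0.0370)^2 + 0.1852^2 = 0.0974
||T^(-1)||_F = sqrt(0.0974) = 0.3121

0.3121


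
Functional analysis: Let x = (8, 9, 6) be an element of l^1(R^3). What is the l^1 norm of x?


The l^1 norm equals the sum of absolute values of all components.
||x||_1 = 8 + 9 + 6
= 23

23.0000


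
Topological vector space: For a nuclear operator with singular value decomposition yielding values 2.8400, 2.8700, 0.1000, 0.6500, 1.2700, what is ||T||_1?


The nuclear norm is the sum of all singular values.
||T||_1 = 2.8400 + 2.8700 + 0.1000 + 0.6500 + 1.2700
= 7.7300

7.7300


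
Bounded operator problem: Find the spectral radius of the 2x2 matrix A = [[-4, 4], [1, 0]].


For a 2x2 matrix, eigenvalues satisfy lambda^2 - (trace)*lambda + det = 0
trace = -4 + 0 = -4
det = -4*0 - 4*1 = -4
discriminant = (-4)^2 - 4*(-4) = 32
spectral radius = max |eigenvalue| = 4.8284

4.8284


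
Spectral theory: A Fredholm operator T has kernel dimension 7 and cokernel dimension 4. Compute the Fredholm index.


The Fredholm index is defined as ind(T) = dim(ker T) - dim(coker T)
= 7 - 4
= 3

3


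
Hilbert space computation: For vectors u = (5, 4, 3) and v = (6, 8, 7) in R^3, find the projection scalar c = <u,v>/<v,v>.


Computing <u,v> = 5*6 + 4*8 + 3*7 = 83
Computing <v,v> = 6^2 + 8^2 + 7^2 = 149
Projection coefficient = 83/149 = 0.5570

0.5570


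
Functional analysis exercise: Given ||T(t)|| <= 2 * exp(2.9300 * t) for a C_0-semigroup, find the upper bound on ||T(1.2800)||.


||T(1.2800)|| <= 2 * exp(2.9300 * 1.2800)
= 2 * exp(3.7504)
= 2 * 42.5381
= 85.0762

85.0762


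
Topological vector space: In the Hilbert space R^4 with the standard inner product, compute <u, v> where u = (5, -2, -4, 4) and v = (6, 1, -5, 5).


Computing the standard inner product <u, v> = sum u_i * v_i
= 5*6 + -2*1 + -4*-5 + 4*5
= 30 + -2 + 20 + 20
= 68

68


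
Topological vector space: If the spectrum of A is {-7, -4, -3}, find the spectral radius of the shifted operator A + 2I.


Spectrum of A + 2I = {-5, -2, -1}
Spectral radius = max |lambda| over the shifted spectrum
= max(5, 2, 1) = 5

5


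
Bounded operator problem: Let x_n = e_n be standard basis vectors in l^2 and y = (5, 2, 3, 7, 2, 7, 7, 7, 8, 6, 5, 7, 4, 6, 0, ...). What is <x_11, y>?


x_11 = e_11 is the standard basis vector with 1 in position 11.
<x_11, y> = y_11 = 5
As n -> infinity, <x_n, y> -> 0, confirming weak convergence of (x_n) to 0.

5


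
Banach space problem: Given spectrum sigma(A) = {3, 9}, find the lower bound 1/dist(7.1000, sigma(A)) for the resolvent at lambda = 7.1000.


dist(7.1000, {3, 9}) = min(|7.1000 - 3|, |7.1000 - 9|)
= min(4.1000, 1.9000) = 1.9000
Resolvent bound = 1/1.9000 = 0.5263

0.5263


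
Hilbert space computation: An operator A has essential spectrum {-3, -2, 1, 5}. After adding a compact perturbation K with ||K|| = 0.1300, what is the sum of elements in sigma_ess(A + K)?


By Weyl's theorem, the essential spectrum is invariant under compact perturbations.
sigma_ess(A + K) = sigma_ess(A) = {-3, -2, 1, 5}
Sum = -3 + -2 + 1 + 5 = 1

1


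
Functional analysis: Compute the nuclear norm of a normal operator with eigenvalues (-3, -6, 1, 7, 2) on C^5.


For a normal operator, singular values equal |eigenvalues|.
Trace norm = sum |lambda_i| = 3 + 6 + 1 + 7 + 2
= 19

19


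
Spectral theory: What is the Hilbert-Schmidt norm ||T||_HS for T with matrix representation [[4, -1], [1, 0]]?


The Hilbert-Schmidt norm is sqrt(sum of squares of all entries).
Sum of squares = 4^2 + (-1)^2 + 1^2 + 0^2
= 16 + 1 + 1 + 0 = 18
||T||_HS = sqrt(18) = 4.2426

4.2426


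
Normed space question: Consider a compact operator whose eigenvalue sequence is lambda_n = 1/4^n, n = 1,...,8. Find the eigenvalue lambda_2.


The eigenvalue formula gives lambda_2 = 1/4^2
= 1/16
= 0.0625

0.0625


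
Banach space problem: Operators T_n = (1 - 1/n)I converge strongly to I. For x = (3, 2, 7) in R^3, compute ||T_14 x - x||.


T_14 x - x = (1 - 1/14)x - x = -x/14
||x|| = sqrt(62) = 7.8740
||T_14 x - x|| = ||x||/14 = 7.8740/14 = 0.5624

0.5624


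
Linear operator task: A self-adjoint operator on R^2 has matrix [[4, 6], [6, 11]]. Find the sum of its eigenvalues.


For a self-adjoint (symmetric) matrix, the eigenvalues are real.
The sum of eigenvalues equals the trace of the matrix.
trace = 4 + 11 = 15

15


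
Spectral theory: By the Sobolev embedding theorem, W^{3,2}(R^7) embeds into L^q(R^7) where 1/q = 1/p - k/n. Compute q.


Using the Sobolev embedding formula: 1/q = 1/p - k/n
1/q = 1/2 - 3/7 = 1/14
q = 1/(1/14) = 14

14.0000


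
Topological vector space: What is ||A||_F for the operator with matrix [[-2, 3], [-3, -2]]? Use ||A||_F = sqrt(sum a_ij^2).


||A||_F^2 = sum a_ij^2
= (-2)^2 + 3^2 + (-3)^2 + (-2)^2
= 4 + 9 + 9 + 4 = 26
||A||_F = sqrt(26) = 5.0990

5.0990


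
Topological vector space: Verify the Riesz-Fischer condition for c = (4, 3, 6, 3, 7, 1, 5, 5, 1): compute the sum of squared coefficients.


sum |c_n|^2 = 4^2 + 3^2 + 6^2 + 3^2 + 7^2 + 1^2 + 5^2 + 5^2 + 1^2
= 16 + 9 + 36 + 9 + 49 + 1 + 25 + 25 + 1
= 171

171


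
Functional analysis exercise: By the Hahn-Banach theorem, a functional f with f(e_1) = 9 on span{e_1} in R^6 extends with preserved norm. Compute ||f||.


The norm of f is given by ||f|| = sup_{||x||=1} |f(x)|.
On span{e_1}, ||e_1|| = 1, so ||f|| = |f(e_1)| / ||e_1||
= |9| / 1 = 9.0000

9.0000


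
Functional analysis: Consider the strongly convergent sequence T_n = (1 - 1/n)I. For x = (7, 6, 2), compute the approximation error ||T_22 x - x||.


T_22 x - x = (1 - 1/22)x - x = -x/22
||x|| = sqrt(89) = 9.4340
||T_22 x - x|| = ||x||/22 = 9.4340/22 = 0.4288

0.4288
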